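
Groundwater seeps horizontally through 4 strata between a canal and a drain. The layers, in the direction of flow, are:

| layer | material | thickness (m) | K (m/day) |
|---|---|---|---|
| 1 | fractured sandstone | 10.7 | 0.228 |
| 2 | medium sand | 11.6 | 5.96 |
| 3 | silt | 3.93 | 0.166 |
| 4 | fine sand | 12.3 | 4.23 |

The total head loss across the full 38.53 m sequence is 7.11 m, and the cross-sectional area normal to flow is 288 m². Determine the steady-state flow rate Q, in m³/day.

Flow is perpendicular to layering, so the layers act in series and the equivalent K is the thickness-weighted harmonic mean.
Total thickness L = 10.7 + 11.6 + 3.93 + 12.3 = 38.53 m.
Σ(b_i/K_i) = 10.7/0.228 + 11.6/5.96 + 3.93/0.166 + 12.3/4.23 = 75.46 d.
K_eq = L / Σ(b_i/K_i) = 38.53 / 75.46 = 0.5106 m/day.
Q = K_eq · A · (Δh/L) = 0.5106 × 288 × (7.11/38.53) = 27.14 m³/day.

27.1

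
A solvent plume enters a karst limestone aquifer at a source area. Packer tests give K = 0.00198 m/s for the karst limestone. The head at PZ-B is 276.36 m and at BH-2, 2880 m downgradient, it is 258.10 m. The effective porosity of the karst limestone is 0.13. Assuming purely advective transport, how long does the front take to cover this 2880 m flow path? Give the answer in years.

0.945

Convert K: 0.00198 m/s × 86400 = 171.1 m/day.
Hydraulic gradient i = (276.36 − 258.10) / 2880 = 18.26 / 2880 = 0.006340.
Darcy flux q = K · i = 171.1 × 0.006340 = 1.085 m/day.
Seepage velocity v = q / n_e = 1.085 / 0.13 = 8.343 m/day.
Travel time t = L / v = 2880 / 8.343 = 345.2 days = 0.9451 years.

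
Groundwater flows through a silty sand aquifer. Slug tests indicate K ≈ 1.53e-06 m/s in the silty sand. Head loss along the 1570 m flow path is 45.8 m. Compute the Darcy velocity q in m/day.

Convert K: 1.53e-06 m/s × 86400 = 0.1322 m/day.
Hydraulic gradient i = Δh / L = 45.8 / 1570 = 0.02917.
Specific discharge q = K · i = 0.1322 × 0.02917 = 0.003856 m/day.

0.00386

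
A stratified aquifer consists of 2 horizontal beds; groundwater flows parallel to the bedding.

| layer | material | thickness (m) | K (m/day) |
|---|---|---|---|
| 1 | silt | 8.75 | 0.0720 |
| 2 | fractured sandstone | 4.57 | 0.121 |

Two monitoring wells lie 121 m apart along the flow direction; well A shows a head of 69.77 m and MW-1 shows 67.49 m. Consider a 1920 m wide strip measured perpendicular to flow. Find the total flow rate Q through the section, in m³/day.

42.8

Flow is parallel to layering, so each bed carries its own Darcy discharge and the transmissivities add.
Σ(K_i·b_i) = 0.0720×8.75 + 0.121×4.57 = 1.183 m²/day.
Hydraulic gradient i = (69.77 − 67.49) / 121 = 2.28 / 121 = 0.01884.
Q = Σ(K_i·b_i) · W · i = 1.183 × 1920 × 0.01884 = 42.80 m³/day.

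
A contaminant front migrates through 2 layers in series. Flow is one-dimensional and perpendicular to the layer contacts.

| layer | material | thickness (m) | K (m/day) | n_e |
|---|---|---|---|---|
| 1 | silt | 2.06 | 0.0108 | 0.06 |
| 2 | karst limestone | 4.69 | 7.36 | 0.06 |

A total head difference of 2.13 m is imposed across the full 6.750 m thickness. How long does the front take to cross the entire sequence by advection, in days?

With flow normal to the layers, continuity requires the same specific discharge q through every layer.
Σ(b_i/K_i) = 2.06/0.0108 + 4.69/7.36 = 191.4 d.
q = Δh / Σ(b_i/K_i) = 2.13 / 191.4 = 0.01113 m/day.
In each layer the seepage velocity is v_i = q/n_i, so the layer transit time is t_i = b_i·n_i / q:
  layer 1 (silt): t_1 = 2.06 × 0.06 / 0.01113 = 11.11 d
  layer 2 (karst limestone): t_2 = 4.69 × 0.06 / 0.01113 = 25.28 d
Total t = Σ t_i = 36.39 days.

36.4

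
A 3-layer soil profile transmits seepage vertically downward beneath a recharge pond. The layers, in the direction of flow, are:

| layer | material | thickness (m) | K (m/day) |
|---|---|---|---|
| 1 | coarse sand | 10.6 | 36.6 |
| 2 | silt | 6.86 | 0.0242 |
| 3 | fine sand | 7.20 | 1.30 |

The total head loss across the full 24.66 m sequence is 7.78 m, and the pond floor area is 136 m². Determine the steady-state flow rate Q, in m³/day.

3.66

Flow is perpendicular to layering, so the layers act in series and the equivalent K is the thickness-weighted harmonic mean.
Total thickness L = 10.6 + 6.86 + 7.20 = 24.66 m.
Σ(b_i/K_i) = 10.6/36.6 + 6.86/0.0242 + 7.20/1.30 = 289.3 d.
K_eq = L / Σ(b_i/K_i) = 24.66 / 289.3 = 0.08524 m/day.
Q = K_eq · A · (Δh/L) = 0.08524 × 136 × (7.78/24.66) = 3.657 m³/day.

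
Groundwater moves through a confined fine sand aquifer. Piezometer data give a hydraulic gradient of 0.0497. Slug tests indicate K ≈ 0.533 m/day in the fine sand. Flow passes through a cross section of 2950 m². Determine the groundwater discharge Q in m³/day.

Hydraulic gradient i = 0.0497.
Darcy's law: Q = K · A · i = 0.5330 × 2950 × 0.04970 = 78.15 m³/day.

78.1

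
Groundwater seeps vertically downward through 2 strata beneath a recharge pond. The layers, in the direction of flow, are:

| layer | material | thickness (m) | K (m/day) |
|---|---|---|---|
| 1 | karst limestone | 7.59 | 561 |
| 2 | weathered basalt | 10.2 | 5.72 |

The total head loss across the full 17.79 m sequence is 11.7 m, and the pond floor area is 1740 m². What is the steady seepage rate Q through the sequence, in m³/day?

Flow is perpendicular to layering, so the layers act in series and the equivalent K is the thickness-weighted harmonic mean.
Total thickness L = 7.59 + 10.2 = 17.79 m.
Σ(b_i/K_i) = 7.59/561 + 10.2/5.72 = 1.797 d.
K_eq = L / Σ(b_i/K_i) = 17.79 / 1.797 = 9.901 m/day.
Q = K_eq · A · (Δh/L) = 9.901 × 1740 × (11.7/17.79) = 11330 m³/day.

11300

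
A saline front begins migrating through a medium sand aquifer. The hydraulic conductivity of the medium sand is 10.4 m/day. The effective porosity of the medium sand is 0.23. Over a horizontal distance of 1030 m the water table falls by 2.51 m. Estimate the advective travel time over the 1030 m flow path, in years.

25.6

Hydraulic gradient i = Δh / L = 2.51 / 1030 = 0.002437.
Darcy flux q = K · i = 10.40 × 0.002437 = 0.02534 m/day.
Seepage velocity v = q / n_e = 0.02534 / 0.23 = 0.1102 m/day.
Travel time t = L / v = 1030 / 0.1102 = 9347 days = 25.59 years.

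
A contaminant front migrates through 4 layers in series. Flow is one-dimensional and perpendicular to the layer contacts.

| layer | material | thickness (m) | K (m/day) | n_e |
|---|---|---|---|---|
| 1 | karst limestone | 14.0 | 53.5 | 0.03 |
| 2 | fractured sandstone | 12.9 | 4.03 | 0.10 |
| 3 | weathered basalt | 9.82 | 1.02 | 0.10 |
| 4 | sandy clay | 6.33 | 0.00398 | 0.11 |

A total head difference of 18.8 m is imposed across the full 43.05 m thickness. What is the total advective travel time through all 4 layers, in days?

With flow normal to the layers, continuity requires the same specific discharge q through every layer.
Σ(b_i/K_i) = 14.0/53.5 + 12.9/4.03 + 9.82/1.02 + 6.33/0.00398 = 1604 d.
q = Δh / Σ(b_i/K_i) = 18.8 / 1604 = 0.01172 m/day.
In each layer the seepage velocity is v_i = q/n_i, so the layer transit time is t_i = b_i·n_i / q:
  layer 1 (karst limestone): t_1 = 14.0 × 0.03 / 0.01172 = 35.82 d
  layer 2 (fractured sandstone): t_2 = 12.9 × 0.10 / 0.01172 = 110.0 d
  layer 3 (weathered basalt): t_3 = 9.82 × 0.10 / 0.01172 = 83.76 d
  layer 4 (sandy clay): t_4 = 6.33 × 0.11 / 0.01172 = 59.39 d
Total t = Σ t_i = 289.0 days.

289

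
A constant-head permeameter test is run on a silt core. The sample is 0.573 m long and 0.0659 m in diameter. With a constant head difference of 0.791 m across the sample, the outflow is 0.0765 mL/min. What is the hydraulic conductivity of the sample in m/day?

0.0234

Cross-sectional area A = π·(d/2)² = π × (0.0659/2)² = 0.003411 m².
Convert discharge: 0.0765 mL/min = 1.275e-09 m³/s.
Darcy's law rearranged: K = Q·L / (A·Δh) = 1.275e-09 × 0.573 / (0.003411 × 0.791) = 2.708e-07 m/s = 0.02340 m/day.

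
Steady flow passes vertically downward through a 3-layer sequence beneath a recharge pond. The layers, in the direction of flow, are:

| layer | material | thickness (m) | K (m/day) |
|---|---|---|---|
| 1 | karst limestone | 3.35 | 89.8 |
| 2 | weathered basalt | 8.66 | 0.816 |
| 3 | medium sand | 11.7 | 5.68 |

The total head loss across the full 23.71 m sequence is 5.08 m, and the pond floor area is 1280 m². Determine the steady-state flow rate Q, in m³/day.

Flow is perpendicular to layering, so the layers act in series and the equivalent K is the thickness-weighted harmonic mean.
Total thickness L = 3.35 + 8.66 + 11.7 = 23.71 m.
Σ(b_i/K_i) = 3.35/89.8 + 8.66/0.816 + 11.7/5.68 = 12.71 d.
K_eq = L / Σ(b_i/K_i) = 23.71 / 12.71 = 1.865 m/day.
Q = K_eq · A · (Δh/L) = 1.865 × 1280 × (5.08/23.71) = 511.6 m³/day.

512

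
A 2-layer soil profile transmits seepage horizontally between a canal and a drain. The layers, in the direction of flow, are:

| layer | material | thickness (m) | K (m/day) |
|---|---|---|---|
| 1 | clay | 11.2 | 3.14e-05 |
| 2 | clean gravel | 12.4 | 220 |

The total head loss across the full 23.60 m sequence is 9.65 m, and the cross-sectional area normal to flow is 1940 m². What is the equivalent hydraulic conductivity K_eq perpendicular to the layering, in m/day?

Flow is perpendicular to layering, so the layers act in series and the equivalent K is the thickness-weighted harmonic mean.
Total thickness L = 11.2 + 12.4 = 23.60 m.
Σ(b_i/K_i) = 11.2/3.14e-05 + 12.4/220 = 3.567e+05 d.
K_eq = L / Σ(b_i/K_i) = 23.60 / 3.567e+05 = 6.616e-05 m/day.

6.62e-05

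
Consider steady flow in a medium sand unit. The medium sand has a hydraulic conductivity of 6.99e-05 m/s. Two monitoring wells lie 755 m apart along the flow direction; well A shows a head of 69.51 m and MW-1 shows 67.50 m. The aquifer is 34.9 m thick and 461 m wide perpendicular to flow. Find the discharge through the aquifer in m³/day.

Convert K: 6.99e-05 m/s × 86400 = 6.039 m/day.
Cross-sectional area A = 461 × 34.9 = 16089 m².
Hydraulic gradient i = (69.51 − 67.50) / 755 = 2.01 / 755 = 0.002662.
Darcy's law: Q = K · A · i = 6.039 × 16089 × 0.002662 = 258.7 m³/day.

259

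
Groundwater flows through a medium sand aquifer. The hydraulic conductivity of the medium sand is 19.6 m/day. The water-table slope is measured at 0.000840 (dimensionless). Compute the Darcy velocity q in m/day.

0.0165

Hydraulic gradient i = 0.000840.
Specific discharge q = K · i = 19.60 × 0.0008400 = 0.01646 m/day.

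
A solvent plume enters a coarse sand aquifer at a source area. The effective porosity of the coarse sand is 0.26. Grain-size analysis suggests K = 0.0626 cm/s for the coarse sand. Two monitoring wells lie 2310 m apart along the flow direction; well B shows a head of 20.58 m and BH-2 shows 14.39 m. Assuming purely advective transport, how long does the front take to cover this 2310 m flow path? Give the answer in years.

11.3

Convert K: 0.0626 cm/s × 864 = 54.09 m/day.
Hydraulic gradient i = (20.58 − 14.39) / 2310 = 6.19 / 2310 = 0.002680.
Darcy flux q = K · i = 54.09 × 0.002680 = 0.1449 m/day.
Seepage velocity v = q / n_e = 0.1449 / 0.26 = 0.5574 m/day.
Travel time t = L / v = 2310 / 0.5574 = 4144 days = 11.35 years.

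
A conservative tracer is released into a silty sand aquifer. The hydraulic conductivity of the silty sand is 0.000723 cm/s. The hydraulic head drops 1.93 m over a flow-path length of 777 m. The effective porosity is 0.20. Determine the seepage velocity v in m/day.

Convert K: 0.000723 cm/s × 864 = 0.6247 m/day.
Hydraulic gradient i = Δh / L = 1.93 / 777 = 0.002484.
Darcy flux q = K · i = 0.6247 × 0.002484 = 0.001552 m/day.
Seepage velocity v = q / n_e = 0.001552 / 0.20 = 0.007758 m/day.

0.00776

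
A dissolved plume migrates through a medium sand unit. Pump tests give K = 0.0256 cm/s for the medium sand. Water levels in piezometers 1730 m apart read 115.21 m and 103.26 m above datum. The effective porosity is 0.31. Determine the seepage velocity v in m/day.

0.493

Convert K: 0.0256 cm/s × 864 = 22.12 m/day.
Hydraulic gradient i = (115.21 − 103.26) / 1730 = 11.95 / 1730 = 0.006908.
Darcy flux q = K · i = 22.12 × 0.006908 = 0.1528 m/day.
Seepage velocity v = q / n_e = 0.1528 / 0.31 = 0.4928 m/day.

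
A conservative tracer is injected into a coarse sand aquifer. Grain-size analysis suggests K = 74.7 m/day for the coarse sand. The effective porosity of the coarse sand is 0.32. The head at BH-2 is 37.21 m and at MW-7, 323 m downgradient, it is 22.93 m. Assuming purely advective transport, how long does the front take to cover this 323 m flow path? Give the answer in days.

31.3

Hydraulic gradient i = (37.21 − 22.93) / 323 = 14.28 / 323 = 0.04421.
Darcy flux q = K · i = 74.70 × 0.04421 = 3.303 m/day.
Seepage velocity v = q / n_e = 3.303 / 0.32 = 10.32 m/day.
Travel time t = L / v = 323 / 10.32 = 31.30 days.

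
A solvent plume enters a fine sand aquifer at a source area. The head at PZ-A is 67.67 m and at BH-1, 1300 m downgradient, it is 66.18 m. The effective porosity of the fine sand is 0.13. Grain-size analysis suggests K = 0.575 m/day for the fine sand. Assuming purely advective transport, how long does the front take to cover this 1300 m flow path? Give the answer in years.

Hydraulic gradient i = (67.67 − 66.18) / 1300 = 1.49 / 1300 = 0.001146.
Darcy flux q = K · i = 0.5750 × 0.001146 = 0.0006590 m/day.
Seepage velocity v = q / n_e = 0.0006590 / 0.13 = 0.005070 m/day.
Travel time t = L / v = 1300 / 0.005070 = 2.564e+05 days = 702.1 years.

702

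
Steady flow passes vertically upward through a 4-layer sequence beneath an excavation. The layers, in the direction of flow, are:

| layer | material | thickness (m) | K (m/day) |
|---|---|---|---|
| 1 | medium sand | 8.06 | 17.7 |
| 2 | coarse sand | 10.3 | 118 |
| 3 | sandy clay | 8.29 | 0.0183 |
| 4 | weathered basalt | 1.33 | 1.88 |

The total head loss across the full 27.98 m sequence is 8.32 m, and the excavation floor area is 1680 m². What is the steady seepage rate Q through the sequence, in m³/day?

30.8

Flow is perpendicular to layering, so the layers act in series and the equivalent K is the thickness-weighted harmonic mean.
Total thickness L = 8.06 + 10.3 + 8.29 + 1.33 = 27.98 m.
Σ(b_i/K_i) = 8.06/17.7 + 10.3/118 + 8.29/0.0183 + 1.33/1.88 = 454.3 d.
K_eq = L / Σ(b_i/K_i) = 27.98 / 454.3 = 0.06160 m/day.
Q = K_eq · A · (Δh/L) = 0.06160 × 1680 × (8.32/27.98) = 30.77 m³/day.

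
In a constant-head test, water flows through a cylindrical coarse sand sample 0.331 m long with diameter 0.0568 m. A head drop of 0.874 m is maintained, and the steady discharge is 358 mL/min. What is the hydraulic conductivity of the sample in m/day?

77.1

Cross-sectional area A = π·(d/2)² = π × (0.0568/2)² = 0.002534 m².
Convert discharge: 358 mL/min = 5.967e-06 m³/s.
Darcy's law rearranged: K = Q·L / (A·Δh) = 5.967e-06 × 0.331 / (0.002534 × 0.874) = 0.0008918 m/s = 77.05 m/day.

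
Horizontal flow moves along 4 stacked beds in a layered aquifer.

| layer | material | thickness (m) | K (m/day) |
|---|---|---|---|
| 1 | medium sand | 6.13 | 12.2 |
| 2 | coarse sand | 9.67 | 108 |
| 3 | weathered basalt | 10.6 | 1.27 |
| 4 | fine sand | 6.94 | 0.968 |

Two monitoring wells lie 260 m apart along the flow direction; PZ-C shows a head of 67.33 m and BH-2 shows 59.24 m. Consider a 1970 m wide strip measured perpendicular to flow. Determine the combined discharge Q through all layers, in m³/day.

Flow is parallel to layering, so each bed carries its own Darcy discharge and the transmissivities add.
Σ(K_i·b_i) = 12.2×6.13 + 108×9.67 + 1.27×10.6 + 0.968×6.94 = 1139 m²/day.
Hydraulic gradient i = (67.33 − 59.24) / 260 = 8.09 / 260 = 0.03112.
Q = Σ(K_i·b_i) · W · i = 1139 × 1970 × 0.03112 = 69838 m³/day.

69800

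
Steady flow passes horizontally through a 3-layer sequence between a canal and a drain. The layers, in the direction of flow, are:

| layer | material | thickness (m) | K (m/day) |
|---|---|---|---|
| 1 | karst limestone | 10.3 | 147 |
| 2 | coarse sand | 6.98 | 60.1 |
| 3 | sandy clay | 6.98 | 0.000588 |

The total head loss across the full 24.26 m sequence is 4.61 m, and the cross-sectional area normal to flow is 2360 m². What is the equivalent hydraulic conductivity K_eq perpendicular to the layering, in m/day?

0.00204

Flow is perpendicular to layering, so the layers act in series and the equivalent K is the thickness-weighted harmonic mean.
Total thickness L = 10.3 + 6.98 + 6.98 = 24.26 m.
Σ(b_i/K_i) = 10.3/147 + 6.98/60.1 + 6.98/0.000588 = 11871 d.
K_eq = L / Σ(b_i/K_i) = 24.26 / 11871 = 0.002044 m/day.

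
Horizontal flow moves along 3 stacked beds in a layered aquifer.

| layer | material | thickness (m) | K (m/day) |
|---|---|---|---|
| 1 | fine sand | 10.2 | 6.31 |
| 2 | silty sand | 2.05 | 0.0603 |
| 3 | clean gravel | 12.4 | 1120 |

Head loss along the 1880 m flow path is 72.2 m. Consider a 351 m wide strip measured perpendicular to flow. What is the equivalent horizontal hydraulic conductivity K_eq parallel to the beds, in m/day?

566

Flow is parallel to layering, so each bed carries its own Darcy discharge and the transmissivities add.
Σ(K_i·b_i) = 6.31×10.2 + 0.0603×2.05 + 1120×12.4 = 13952 m²/day.
Total thickness b = 24.65 m, so K_eq = Σ(K_i·b_i)/b = 566.0 m/day.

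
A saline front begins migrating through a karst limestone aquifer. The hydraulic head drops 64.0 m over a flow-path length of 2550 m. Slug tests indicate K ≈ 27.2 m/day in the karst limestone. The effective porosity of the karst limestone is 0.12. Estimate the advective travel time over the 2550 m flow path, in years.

1.23

Hydraulic gradient i = Δh / L = 64.0 / 2550 = 0.02510.
Darcy flux q = K · i = 27.20 × 0.02510 = 0.6827 m/day.
Seepage velocity v = q / n_e = 0.6827 / 0.12 = 5.689 m/day.
Travel time t = L / v = 2550 / 5.689 = 448.2 days = 1.227 years.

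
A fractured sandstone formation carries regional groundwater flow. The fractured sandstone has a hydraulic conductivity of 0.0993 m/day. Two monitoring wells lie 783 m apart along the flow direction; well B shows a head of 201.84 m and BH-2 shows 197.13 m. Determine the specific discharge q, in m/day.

0.000597

Hydraulic gradient i = (201.84 − 197.13) / 783 = 4.71 / 783 = 0.006015.
Specific discharge q = K · i = 0.09930 × 0.006015 = 0.0005973 m/day.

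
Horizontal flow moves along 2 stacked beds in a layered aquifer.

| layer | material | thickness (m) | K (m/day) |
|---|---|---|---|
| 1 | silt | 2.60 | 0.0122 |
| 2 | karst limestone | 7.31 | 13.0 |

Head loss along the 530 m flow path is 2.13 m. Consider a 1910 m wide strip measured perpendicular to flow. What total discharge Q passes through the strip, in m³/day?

730

Flow is parallel to layering, so each bed carries its own Darcy discharge and the transmissivities add.
Σ(K_i·b_i) = 0.0122×2.60 + 13.0×7.31 = 95.06 m²/day.
Hydraulic gradient i = Δh / L = 2.13 / 530 = 0.004019.
Q = Σ(K_i·b_i) · W · i = 95.06 × 1910 × 0.004019 = 729.7 m³/day.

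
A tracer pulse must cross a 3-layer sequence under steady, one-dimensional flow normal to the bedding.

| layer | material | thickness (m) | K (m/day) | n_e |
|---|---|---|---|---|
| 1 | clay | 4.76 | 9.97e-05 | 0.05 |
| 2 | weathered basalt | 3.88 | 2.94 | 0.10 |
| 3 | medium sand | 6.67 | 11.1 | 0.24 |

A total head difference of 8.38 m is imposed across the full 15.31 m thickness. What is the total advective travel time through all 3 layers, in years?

34.7

With flow normal to the layers, continuity requires the same specific discharge q through every layer.
Σ(b_i/K_i) = 4.76/9.97e-05 + 3.88/2.94 + 6.67/11.1 = 47745 d.
q = Δh / Σ(b_i/K_i) = 8.38 / 47745 = 0.0001755 m/day.
In each layer the seepage velocity is v_i = q/n_i, so the layer transit time is t_i = b_i·n_i / q:
  layer 1 (clay): t_1 = 4.76 × 0.05 / 0.0001755 = 1356 d
  layer 2 (weathered basalt): t_2 = 3.88 × 0.10 / 0.0001755 = 2211 d
  layer 3 (medium sand): t_3 = 6.67 × 0.24 / 0.0001755 = 9121 d
Total t = Σ t_i = 12687 days = 34.74 years.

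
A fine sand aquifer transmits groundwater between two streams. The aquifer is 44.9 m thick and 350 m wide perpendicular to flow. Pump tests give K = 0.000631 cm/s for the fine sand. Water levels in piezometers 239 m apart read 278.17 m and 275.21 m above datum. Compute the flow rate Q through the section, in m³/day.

Convert K: 0.000631 cm/s × 864 = 0.5452 m/day.
Cross-sectional area A = 350 × 44.9 = 15715 m².
Hydraulic gradient i = (278.17 − 275.21) / 239 = 2.96 / 239 = 0.01238.
Darcy's law: Q = K · A · i = 0.5452 × 15715 × 0.01238 = 106.1 m³/day.

106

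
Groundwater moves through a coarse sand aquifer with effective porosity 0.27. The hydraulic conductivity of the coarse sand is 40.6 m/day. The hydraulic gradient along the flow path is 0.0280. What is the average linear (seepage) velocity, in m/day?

4.21

Hydraulic gradient i = 0.0280.
Darcy flux q = K · i = 40.60 × 0.02800 = 1.137 m/day.
Seepage velocity v = q / n_e = 1.137 / 0.27 = 4.210 m/day.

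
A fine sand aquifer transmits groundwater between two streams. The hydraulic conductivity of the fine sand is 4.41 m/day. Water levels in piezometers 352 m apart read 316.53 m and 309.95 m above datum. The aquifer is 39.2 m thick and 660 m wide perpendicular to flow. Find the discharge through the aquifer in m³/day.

Cross-sectional area A = 660 × 39.2 = 25872 m².
Hydraulic gradient i = (316.53 − 309.95) / 352 = 6.58 / 352 = 0.01869.
Darcy's law: Q = K · A · i = 4.410 × 25872 × 0.01869 = 2133 m³/day.

2130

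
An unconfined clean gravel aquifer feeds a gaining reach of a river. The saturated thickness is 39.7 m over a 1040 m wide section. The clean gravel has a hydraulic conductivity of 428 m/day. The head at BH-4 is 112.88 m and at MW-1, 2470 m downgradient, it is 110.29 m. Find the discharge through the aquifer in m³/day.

18500

Cross-sectional area A = 1040 × 39.7 = 41288 m².
Hydraulic gradient i = (112.88 − 110.29) / 2470 = 2.59 / 2470 = 0.001049.
Darcy's law: Q = K · A · i = 428.0 × 41288 × 0.001049 = 18530 m³/day.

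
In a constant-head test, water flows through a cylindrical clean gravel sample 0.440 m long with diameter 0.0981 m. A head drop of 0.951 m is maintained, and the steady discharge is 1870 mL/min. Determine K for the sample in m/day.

Cross-sectional area A = π·(d/2)² = π × (0.0981/2)² = 0.007558 m².
Convert discharge: 1870 mL/min = 3.117e-05 m³/s.
Darcy's law rearranged: K = Q·L / (A·Δh) = 3.117e-05 × 0.440 / (0.007558 × 0.951) = 0.001908 m/s = 164.8 m/day.

165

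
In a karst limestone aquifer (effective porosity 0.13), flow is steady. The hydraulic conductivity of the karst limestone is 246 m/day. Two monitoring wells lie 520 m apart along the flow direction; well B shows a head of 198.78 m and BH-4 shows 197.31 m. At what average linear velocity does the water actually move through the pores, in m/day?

Hydraulic gradient i = (198.78 − 197.31) / 520 = 1.47 / 520 = 0.002827.
Darcy flux q = K · i = 246.0 × 0.002827 = 0.6954 m/day.
Seepage velocity v = q / n_e = 0.6954 / 0.13 = 5.349 m/day.

5.35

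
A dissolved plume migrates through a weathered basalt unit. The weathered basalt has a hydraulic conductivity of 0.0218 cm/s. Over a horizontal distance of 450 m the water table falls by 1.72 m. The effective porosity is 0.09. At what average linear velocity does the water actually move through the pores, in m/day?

0.800

Convert K: 0.0218 cm/s × 864 = 18.84 m/day.
Hydraulic gradient i = Δh / L = 1.72 / 450 = 0.003822.
Darcy flux q = K · i = 18.84 × 0.003822 = 0.07199 m/day.
Seepage velocity v = q / n_e = 0.07199 / 0.09 = 0.7999 m/day.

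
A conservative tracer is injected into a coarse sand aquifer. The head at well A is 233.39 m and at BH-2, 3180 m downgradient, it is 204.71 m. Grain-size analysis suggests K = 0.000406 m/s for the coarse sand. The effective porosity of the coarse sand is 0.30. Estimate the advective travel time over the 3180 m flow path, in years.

8.26

Convert K: 0.000406 m/s × 86400 = 35.08 m/day.
Hydraulic gradient i = (233.39 − 204.71) / 3180 = 28.68 / 3180 = 0.009019.
Darcy flux q = K · i = 35.08 × 0.009019 = 0.3164 m/day.
Seepage velocity v = q / n_e = 0.3164 / 0.30 = 1.055 m/day.
Travel time t = L / v = 3180 / 1.055 = 3015 days = 8.256 years.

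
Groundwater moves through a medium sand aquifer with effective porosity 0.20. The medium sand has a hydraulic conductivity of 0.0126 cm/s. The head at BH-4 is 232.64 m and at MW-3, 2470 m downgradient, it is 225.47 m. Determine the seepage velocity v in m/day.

Convert K: 0.0126 cm/s × 864 = 10.89 m/day.
Hydraulic gradient i = (232.64 − 225.47) / 2470 = 7.17 / 2470 = 0.002903.
Darcy flux q = K · i = 10.89 × 0.002903 = 0.03160 m/day.
Seepage velocity v = q / n_e = 0.03160 / 0.20 = 0.1580 m/day.

0.158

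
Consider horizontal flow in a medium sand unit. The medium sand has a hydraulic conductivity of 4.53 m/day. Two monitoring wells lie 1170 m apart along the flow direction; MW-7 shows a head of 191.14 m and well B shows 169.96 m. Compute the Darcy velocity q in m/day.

Hydraulic gradient i = (191.14 − 169.96) / 1170 = 21.18 / 1170 = 0.01810.
Specific discharge q = K · i = 4.530 × 0.01810 = 0.08200 m/day.

0.0820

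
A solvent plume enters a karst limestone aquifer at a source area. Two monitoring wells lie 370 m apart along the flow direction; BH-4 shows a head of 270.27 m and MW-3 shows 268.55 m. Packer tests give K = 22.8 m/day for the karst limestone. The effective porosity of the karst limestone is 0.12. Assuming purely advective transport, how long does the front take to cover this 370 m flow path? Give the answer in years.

1.15

Hydraulic gradient i = (270.27 − 268.55) / 370 = 1.72 / 370 = 0.004649.
Darcy flux q = K · i = 22.80 × 0.004649 = 0.1060 m/day.
Seepage velocity v = q / n_e = 0.1060 / 0.12 = 0.8832 m/day.
Travel time t = L / v = 370 / 0.8832 = 418.9 days = 1.147 years.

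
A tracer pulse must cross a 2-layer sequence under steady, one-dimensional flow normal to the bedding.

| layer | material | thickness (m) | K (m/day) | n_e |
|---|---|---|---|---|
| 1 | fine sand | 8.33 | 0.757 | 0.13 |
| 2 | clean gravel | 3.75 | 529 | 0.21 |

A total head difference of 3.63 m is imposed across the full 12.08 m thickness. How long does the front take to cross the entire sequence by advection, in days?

With flow normal to the layers, continuity requires the same specific discharge q through every layer.
Σ(b_i/K_i) = 8.33/0.757 + 3.75/529 = 11.01 d.
q = Δh / Σ(b_i/K_i) = 3.63 / 11.01 = 0.3297 m/day.
In each layer the seepage velocity is v_i = q/n_i, so the layer transit time is t_i = b_i·n_i / q:
  layer 1 (fine sand): t_1 = 8.33 × 0.13 / 0.3297 = 3.285 d
  layer 2 (clean gravel): t_2 = 3.75 × 0.21 / 0.3297 = 2.389 d
Total t = Σ t_i = 5.674 days.

5.67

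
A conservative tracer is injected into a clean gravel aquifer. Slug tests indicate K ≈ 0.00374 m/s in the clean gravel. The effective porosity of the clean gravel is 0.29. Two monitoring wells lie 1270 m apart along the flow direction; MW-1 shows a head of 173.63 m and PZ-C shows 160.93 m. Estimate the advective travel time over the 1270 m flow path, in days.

114

Convert K: 0.00374 m/s × 86400 = 323.1 m/day.
Hydraulic gradient i = (173.63 − 160.93) / 1270 = 12.7 / 1270 = 0.01000.
Darcy flux q = K · i = 323.1 × 0.01000 = 3.231 m/day.
Seepage velocity v = q / n_e = 3.231 / 0.29 = 11.14 m/day.
Travel time t = L / v = 1270 / 11.14 = 114.0 days.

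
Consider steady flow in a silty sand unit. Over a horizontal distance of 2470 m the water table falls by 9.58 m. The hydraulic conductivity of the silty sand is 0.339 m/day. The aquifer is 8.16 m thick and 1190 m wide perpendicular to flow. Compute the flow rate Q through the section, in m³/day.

12.8

Cross-sectional area A = 1190 × 8.16 = 9710 m².
Hydraulic gradient i = Δh / L = 9.58 / 2470 = 0.003879.
Darcy's law: Q = K · A · i = 0.3390 × 9710 × 0.003879 = 12.77 m³/day.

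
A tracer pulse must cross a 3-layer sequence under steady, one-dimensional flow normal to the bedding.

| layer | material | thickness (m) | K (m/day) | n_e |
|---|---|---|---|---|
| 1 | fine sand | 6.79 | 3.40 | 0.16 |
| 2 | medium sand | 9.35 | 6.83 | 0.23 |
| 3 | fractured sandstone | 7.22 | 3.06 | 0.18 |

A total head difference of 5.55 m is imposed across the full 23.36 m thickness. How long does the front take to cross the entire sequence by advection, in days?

With flow normal to the layers, continuity requires the same specific discharge q through every layer.
Σ(b_i/K_i) = 6.79/3.40 + 9.35/6.83 + 7.22/3.06 = 5.725 d.
q = Δh / Σ(b_i/K_i) = 5.55 / 5.725 = 0.9693 m/day.
In each layer the seepage velocity is v_i = q/n_i, so the layer transit time is t_i = b_i·n_i / q:
  layer 1 (fine sand): t_1 = 6.79 × 0.16 / 0.9693 = 1.121 d
  layer 2 (medium sand): t_2 = 9.35 × 0.23 / 0.9693 = 2.219 d
  layer 3 (fractured sandstone): t_3 = 7.22 × 0.18 / 0.9693 = 1.341 d
Total t = Σ t_i = 4.680 days.

4.68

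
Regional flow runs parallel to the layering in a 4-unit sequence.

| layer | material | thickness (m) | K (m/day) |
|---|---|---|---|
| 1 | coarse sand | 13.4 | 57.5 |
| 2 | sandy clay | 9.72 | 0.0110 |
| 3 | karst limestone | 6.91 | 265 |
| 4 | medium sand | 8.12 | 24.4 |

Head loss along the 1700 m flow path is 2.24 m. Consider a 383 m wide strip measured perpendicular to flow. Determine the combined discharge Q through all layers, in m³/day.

Flow is parallel to layering, so each bed carries its own Darcy discharge and the transmissivities add.
Σ(K_i·b_i) = 57.5×13.4 + 0.0110×9.72 + 265×6.91 + 24.4×8.12 = 2800 m²/day.
Hydraulic gradient i = Δh / L = 2.24 / 1700 = 0.001318.
Q = Σ(K_i·b_i) · W · i = 2800 × 383 × 0.001318 = 1413 m³/day.

1410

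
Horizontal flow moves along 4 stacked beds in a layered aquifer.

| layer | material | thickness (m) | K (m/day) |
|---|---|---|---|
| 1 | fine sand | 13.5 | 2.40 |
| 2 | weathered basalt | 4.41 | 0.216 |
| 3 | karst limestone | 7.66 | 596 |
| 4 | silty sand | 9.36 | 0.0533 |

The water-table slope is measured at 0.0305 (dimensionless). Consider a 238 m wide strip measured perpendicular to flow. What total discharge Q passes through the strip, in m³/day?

33400

Flow is parallel to layering, so each bed carries its own Darcy discharge and the transmissivities add.
Σ(K_i·b_i) = 2.40×13.5 + 0.216×4.41 + 596×7.66 + 0.0533×9.36 = 4599 m²/day.
Hydraulic gradient i = 0.0305.
Q = Σ(K_i·b_i) · W · i = 4599 × 238 × 0.03050 = 33386 m³/day.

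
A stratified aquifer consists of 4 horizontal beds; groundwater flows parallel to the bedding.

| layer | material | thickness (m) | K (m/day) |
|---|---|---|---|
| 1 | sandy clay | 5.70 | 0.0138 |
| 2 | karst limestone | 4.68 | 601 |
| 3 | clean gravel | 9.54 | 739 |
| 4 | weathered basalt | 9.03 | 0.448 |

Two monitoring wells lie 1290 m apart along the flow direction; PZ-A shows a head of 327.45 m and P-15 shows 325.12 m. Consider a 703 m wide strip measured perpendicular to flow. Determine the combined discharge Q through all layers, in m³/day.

Flow is parallel to layering, so each bed carries its own Darcy discharge and the transmissivities add.
Σ(K_i·b_i) = 0.0138×5.70 + 601×4.68 + 739×9.54 + 0.448×9.03 = 9867 m²/day.
Hydraulic gradient i = (327.45 − 325.12) / 1290 = 2.33 / 1290 = 0.001806.
Q = Σ(K_i·b_i) · W · i = 9867 × 703 × 0.001806 = 12529 m³/day.

12500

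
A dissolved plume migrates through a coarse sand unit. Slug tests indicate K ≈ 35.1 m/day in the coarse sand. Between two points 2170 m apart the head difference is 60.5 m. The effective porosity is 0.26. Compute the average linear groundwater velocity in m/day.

3.76

Hydraulic gradient i = Δh / L = 60.5 / 2170 = 0.02788.
Darcy flux q = K · i = 35.10 × 0.02788 = 0.9786 m/day.
Seepage velocity v = q / n_e = 0.9786 / 0.26 = 3.764 m/day.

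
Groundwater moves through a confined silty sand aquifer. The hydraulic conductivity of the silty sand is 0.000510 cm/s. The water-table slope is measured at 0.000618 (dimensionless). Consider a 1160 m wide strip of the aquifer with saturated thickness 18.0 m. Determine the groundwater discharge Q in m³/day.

5.69

Convert K: 0.000510 cm/s × 864 = 0.4406 m/day.
Cross-sectional area A = 1160 × 18.0 = 20880 m².
Hydraulic gradient i = 0.000618.
Darcy's law: Q = K · A · i = 0.4406 × 20880 × 0.0006180 = 5.686 m³/day.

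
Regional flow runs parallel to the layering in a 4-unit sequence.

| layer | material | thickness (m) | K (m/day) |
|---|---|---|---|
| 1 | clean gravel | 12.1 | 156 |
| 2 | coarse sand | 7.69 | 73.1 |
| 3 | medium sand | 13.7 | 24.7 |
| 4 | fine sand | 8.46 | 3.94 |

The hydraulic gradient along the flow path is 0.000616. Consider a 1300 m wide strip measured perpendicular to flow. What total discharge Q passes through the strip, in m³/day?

Flow is parallel to layering, so each bed carries its own Darcy discharge and the transmissivities add.
Σ(K_i·b_i) = 156×12.1 + 73.1×7.69 + 24.7×13.7 + 3.94×8.46 = 2821 m²/day.
Hydraulic gradient i = 0.000616.
Q = Σ(K_i·b_i) · W · i = 2821 × 1300 × 0.0006160 = 2259 m³/day.

2260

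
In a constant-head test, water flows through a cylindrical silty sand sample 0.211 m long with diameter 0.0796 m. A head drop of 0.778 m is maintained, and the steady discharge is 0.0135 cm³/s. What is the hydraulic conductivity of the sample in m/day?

Cross-sectional area A = π·(d/2)² = π × (0.0796/2)² = 0.004976 m².
Convert discharge: 0.0135 cm³/s = 1.350e-08 m³/s.
Darcy's law rearranged: K = Q·L / (A·Δh) = 1.350e-08 × 0.211 / (0.004976 × 0.778) = 7.357e-07 m/s = 0.06357 m/day.

0.0636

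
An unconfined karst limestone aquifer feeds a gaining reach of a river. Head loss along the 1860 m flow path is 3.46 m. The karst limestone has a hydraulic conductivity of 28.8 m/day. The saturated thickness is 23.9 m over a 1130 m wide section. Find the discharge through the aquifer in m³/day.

Cross-sectional area A = 1130 × 23.9 = 27007 m².
Hydraulic gradient i = Δh / L = 3.46 / 1860 = 0.001860.
Darcy's law: Q = K · A · i = 28.80 × 27007 × 0.001860 = 1447 m³/day.

1450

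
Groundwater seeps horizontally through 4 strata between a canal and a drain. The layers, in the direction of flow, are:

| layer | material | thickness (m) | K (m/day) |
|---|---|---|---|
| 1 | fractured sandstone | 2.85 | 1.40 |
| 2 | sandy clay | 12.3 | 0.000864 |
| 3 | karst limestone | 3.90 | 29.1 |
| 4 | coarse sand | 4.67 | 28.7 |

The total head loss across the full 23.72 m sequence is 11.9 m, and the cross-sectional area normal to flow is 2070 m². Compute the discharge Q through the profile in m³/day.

1.73

Flow is perpendicular to layering, so the layers act in series and the equivalent K is the thickness-weighted harmonic mean.
Total thickness L = 2.85 + 12.3 + 3.90 + 4.67 = 23.72 m.
Σ(b_i/K_i) = 2.85/1.40 + 12.3/0.000864 + 3.90/29.1 + 4.67/28.7 = 14238 d.
K_eq = L / Σ(b_i/K_i) = 23.72 / 14238 = 0.001666 m/day.
Q = K_eq · A · (Δh/L) = 0.001666 × 2070 × (11.9/23.72) = 1.730 m³/day.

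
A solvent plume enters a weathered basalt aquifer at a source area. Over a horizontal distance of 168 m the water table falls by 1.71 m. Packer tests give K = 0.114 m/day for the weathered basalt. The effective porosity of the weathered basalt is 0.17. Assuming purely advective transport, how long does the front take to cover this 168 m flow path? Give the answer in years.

Hydraulic gradient i = Δh / L = 1.71 / 168 = 0.01018.
Darcy flux q = K · i = 0.1140 × 0.01018 = 0.001160 m/day.
Seepage velocity v = q / n_e = 0.001160 / 0.17 = 0.006826 m/day.
Travel time t = L / v = 168 / 0.006826 = 24613 days = 67.39 years.

67.4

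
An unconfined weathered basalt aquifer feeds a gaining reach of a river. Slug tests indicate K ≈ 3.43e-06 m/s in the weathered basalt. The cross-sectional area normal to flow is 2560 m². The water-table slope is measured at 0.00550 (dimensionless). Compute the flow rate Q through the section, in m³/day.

Convert K: 3.43e-06 m/s × 86400 = 0.2964 m/day.
Hydraulic gradient i = 0.00550.
Darcy's law: Q = K · A · i = 0.2964 × 2560 × 0.005500 = 4.173 m³/day.

4.17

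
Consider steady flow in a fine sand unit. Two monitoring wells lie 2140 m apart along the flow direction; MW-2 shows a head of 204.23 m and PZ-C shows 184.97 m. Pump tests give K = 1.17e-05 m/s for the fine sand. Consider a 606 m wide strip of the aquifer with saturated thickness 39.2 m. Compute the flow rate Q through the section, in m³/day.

216

Convert K: 1.17e-05 m/s × 86400 = 1.011 m/day.
Cross-sectional area A = 606 × 39.2 = 23755 m².
Hydraulic gradient i = (204.23 − 184.97) / 2140 = 19.26 / 2140 = 0.009000.
Darcy's law: Q = K · A · i = 1.011 × 23755 × 0.009000 = 216.1 m³/day.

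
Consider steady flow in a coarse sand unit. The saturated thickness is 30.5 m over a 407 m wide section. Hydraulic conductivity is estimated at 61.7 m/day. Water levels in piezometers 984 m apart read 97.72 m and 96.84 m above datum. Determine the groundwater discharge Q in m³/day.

685

Cross-sectional area A = 407 × 30.5 = 12414 m².
Hydraulic gradient i = (97.72 − 96.84) / 984 = 0.88 / 984 = 0.0008943.
Darcy's law: Q = K · A · i = 61.70 × 12414 × 0.0008943 = 685.0 m³/day.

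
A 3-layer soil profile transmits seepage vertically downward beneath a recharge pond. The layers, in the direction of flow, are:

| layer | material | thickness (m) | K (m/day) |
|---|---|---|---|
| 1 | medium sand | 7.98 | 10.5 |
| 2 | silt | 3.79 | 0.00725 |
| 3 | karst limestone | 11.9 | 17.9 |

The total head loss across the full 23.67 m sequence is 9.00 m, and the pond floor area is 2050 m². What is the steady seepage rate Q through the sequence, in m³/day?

Flow is perpendicular to layering, so the layers act in series and the equivalent K is the thickness-weighted harmonic mean.
Total thickness L = 7.98 + 3.79 + 11.9 = 23.67 m.
Σ(b_i/K_i) = 7.98/10.5 + 3.79/0.00725 + 11.9/17.9 = 524.2 d.
K_eq = L / Σ(b_i/K_i) = 23.67 / 524.2 = 0.04516 m/day.
Q = K_eq · A · (Δh/L) = 0.04516 × 2050 × (9.00/23.67) = 35.20 m³/day.

35.2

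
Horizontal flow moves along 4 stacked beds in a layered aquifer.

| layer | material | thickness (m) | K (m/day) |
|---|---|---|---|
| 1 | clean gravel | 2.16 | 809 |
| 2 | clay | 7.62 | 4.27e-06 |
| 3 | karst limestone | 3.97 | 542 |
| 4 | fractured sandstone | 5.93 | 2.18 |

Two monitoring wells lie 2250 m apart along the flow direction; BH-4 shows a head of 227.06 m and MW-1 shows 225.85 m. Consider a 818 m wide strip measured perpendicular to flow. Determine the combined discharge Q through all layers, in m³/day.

Flow is parallel to layering, so each bed carries its own Darcy discharge and the transmissivities add.
Σ(K_i·b_i) = 809×2.16 + 4.27e-06×7.62 + 542×3.97 + 2.18×5.93 = 3912 m²/day.
Hydraulic gradient i = (227.06 − 225.85) / 2250 = 1.21 / 2250 = 0.0005378.
Q = Σ(K_i·b_i) · W · i = 3912 × 818 × 0.0005378 = 1721 m³/day.

1720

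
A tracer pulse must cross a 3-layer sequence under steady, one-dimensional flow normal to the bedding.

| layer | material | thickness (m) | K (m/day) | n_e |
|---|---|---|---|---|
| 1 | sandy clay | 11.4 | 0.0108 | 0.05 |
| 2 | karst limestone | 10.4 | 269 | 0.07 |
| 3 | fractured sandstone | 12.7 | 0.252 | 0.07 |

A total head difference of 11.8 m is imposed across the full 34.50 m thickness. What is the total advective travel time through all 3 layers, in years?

With flow normal to the layers, continuity requires the same specific discharge q through every layer.
Σ(b_i/K_i) = 11.4/0.0108 + 10.4/269 + 12.7/0.252 = 1106 d.
q = Δh / Σ(b_i/K_i) = 11.8 / 1106 = 0.01067 m/day.
In each layer the seepage velocity is v_i = q/n_i, so the layer transit time is t_i = b_i·n_i / q:
  layer 1 (sandy clay): t_1 = 11.4 × 0.05 / 0.01067 = 53.42 d
  layer 2 (karst limestone): t_2 = 10.4 × 0.07 / 0.01067 = 68.23 d
  layer 3 (fractured sandstone): t_3 = 12.7 × 0.07 / 0.01067 = 83.32 d
Total t = Σ t_i = 205.0 days = 0.5612 years.

0.561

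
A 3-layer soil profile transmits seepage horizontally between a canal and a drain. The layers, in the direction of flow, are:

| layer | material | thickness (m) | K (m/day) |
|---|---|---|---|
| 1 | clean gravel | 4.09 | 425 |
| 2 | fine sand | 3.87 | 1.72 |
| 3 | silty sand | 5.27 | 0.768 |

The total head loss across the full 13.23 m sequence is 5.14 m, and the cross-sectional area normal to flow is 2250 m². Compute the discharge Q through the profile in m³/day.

1270

Flow is perpendicular to layering, so the layers act in series and the equivalent K is the thickness-weighted harmonic mean.
Total thickness L = 4.09 + 3.87 + 5.27 = 13.23 m.
Σ(b_i/K_i) = 4.09/425 + 3.87/1.72 + 5.27/0.768 = 9.122 d.
K_eq = L / Σ(b_i/K_i) = 13.23 / 9.122 = 1.450 m/day.
Q = K_eq · A · (Δh/L) = 1.450 × 2250 × (5.14/13.23) = 1268 m³/day.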